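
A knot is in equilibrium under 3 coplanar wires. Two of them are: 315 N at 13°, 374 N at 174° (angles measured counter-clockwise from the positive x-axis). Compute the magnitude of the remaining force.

F ≈ 128 N

Sum the known components: ΣF_x = -65.02 N, ΣF_y = 110 N.
For equilibrium the remaining force must supply (−ΣF_x, −ΣF_y) = (65.02, -110) N.
Magnitude = √((65.02)² + (-110)²) = 127.7 N; direction = atan2(-110, 65.02) = 300.6°.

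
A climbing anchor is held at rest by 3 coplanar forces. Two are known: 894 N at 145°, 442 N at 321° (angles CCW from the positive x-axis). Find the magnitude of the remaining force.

F ≈ 454 N

Sum the known components: ΣF_x = -388.8 N, ΣF_y = 234.6 N.
For equilibrium the remaining force must supply (−ΣF_x, −ΣF_y) = (388.8, -234.6) N.
Magnitude = √((388.8)² + (-234.6)²) = 454.1 N; direction = atan2(-234.6, 388.8) = 328.9°.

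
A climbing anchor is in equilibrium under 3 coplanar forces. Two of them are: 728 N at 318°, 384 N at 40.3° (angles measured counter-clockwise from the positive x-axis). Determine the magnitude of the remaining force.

Sum the known components: ΣF_x = 833.9 N, ΣF_y = -238.8 N.
For equilibrium the remaining force must supply (−ΣF_x, −ΣF_y) = (-833.9, 238.8) N.
Magnitude = √((-833.9)² + (238.8)²) = 867.4 N; direction = atan2(238.8, -833.9) = 164.0°.

F ≈ 867 N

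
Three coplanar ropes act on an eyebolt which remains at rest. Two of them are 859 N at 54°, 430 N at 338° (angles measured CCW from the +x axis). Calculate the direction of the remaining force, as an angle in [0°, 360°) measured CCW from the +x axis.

Sum the known components: ΣF_x = 903.6 N, ΣF_y = 533.9 N.
For equilibrium the remaining force must supply (−ΣF_x, −ΣF_y) = (-903.6, -533.9) N.
Magnitude = √((-903.6)² + (-533.9)²) = 1050 N; direction = atan2(-533.9, -903.6) = 210.6°.

θ ≈ 211°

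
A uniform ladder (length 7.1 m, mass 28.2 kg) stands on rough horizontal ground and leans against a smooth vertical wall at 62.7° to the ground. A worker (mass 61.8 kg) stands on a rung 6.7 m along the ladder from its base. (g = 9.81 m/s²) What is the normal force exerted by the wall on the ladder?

N_wall ≈ 367 N

Torques about the foot: N_wall · 7.1 sin 62.7° = 28.2×9.81×3.55 cos 62.7° + 61.8×9.81×6.7 cos 62.7° → N_wall = 366.68 N.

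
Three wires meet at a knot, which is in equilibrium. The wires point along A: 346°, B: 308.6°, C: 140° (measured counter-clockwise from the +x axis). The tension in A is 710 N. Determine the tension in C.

Resolve: ΣF_x = 710 cos 346° + T_B cos 308.6° + T_C cos 140° = 0.
        ΣF_y = 710 sin 346° + T_B sin 308.6° + T_C sin 140° = 0.
The known terms sum to (688.9, -171.8) N, so 0.6239 T_B − 0.7660 T_C = -688.9 and -0.7815 T_B + 0.6428 T_C = 171.8.
Solving simultaneously: T_B = 1575 N, T_C = 2182 N.

T_C ≈ 2180 N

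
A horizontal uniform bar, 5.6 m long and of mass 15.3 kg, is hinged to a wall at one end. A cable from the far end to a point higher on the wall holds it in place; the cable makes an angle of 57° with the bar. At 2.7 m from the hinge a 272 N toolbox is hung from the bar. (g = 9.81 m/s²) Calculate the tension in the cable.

T ≈ 246 N

Take torques about the hinge: T sin 57° · 5.6 = 15.3×9.81×2.8 + 272×2.7 = 1154.7 N·m.
So T = 1154.7 / (0.8387 × 5.6) = 245.85 N.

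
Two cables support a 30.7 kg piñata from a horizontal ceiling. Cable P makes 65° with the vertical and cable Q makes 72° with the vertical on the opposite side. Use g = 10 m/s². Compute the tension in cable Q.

T_Q ≈ 408 N

Angles from the horizontal: cable P is 90° − 65° = 25°, cable Q is 90° − 72° = 18°.
Weight W = 30.7 × 10 = 307 N acts straight down.
Horizontal: T_P cos 25° = T_Q cos 18°  →  T_P = 1.049 T_Q.
Vertical: T_P sin 25° + T_Q sin 18° = 307.
Substituting the horizontal relation into the vertical equation gives 0.7525 T_Q = 307, so T_Q = 408 N.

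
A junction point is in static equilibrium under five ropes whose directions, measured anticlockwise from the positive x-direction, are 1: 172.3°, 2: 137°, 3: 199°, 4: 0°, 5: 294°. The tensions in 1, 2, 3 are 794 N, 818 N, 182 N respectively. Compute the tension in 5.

Resolve: ΣF_x = 794 cos 172.3° + 818 cos 137° + 182 cos 199° + T_4 cos 0° + T_5 cos 294° = 0.
        ΣF_y = 794 sin 172.3° + 818 sin 137° + 182 sin 199° + T_4 sin 0° + T_5 sin 294° = 0.
The known terms sum to (-1557, 605) N, so 1.0000 T_4 + 0.4067 T_5 = 1557 and 0.0000 T_4 − 0.9135 T_5 = -605.
Solving simultaneously: T_4 = 1288 N, T_5 = 662.3 N.

T_5 ≈ 662 N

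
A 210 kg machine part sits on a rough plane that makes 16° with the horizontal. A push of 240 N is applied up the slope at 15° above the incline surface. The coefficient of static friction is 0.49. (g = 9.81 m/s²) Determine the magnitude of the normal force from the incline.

Axes along / perpendicular to the incline. W sin 16° = 567.8 N down-slope; W cos 16° = 1980 N into the surface.
Perpendicular: N = W cos 16° − P sin 15° = 1980 − 62.12 = 1918 N.
Along incline: P cos 15° + f = W sin 16° (friction acts up-slope) → f = 567.8 − 231.8 = 336 N.
|f| = 336 N ≤ μN = 939.9 N, so the machine part is indeed static.

N ≈ 1920 N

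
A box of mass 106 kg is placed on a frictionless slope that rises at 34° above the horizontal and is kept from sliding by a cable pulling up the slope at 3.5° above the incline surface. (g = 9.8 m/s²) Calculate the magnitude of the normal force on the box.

N ≈ 826 N

Take axes along and perpendicular to the incline. Weight components: W sin 34° = 580.9 N down-slope, W cos 34° = 861.2 N into the surface.
Along incline: T cos 3.5° = W sin 34° → T = 582 N.
Perpendicular: N = W cos 34° − T sin 3.5° = 825.7 N.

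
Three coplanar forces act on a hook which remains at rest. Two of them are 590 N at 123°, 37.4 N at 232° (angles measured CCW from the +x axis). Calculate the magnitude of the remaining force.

Sum the known components: ΣF_x = -344.4 N, ΣF_y = 465.3 N.
For equilibrium the remaining force must supply (−ΣF_x, −ΣF_y) = (344.4, -465.3) N.
Magnitude = √((344.4)² + (-465.3)²) = 578.9 N; direction = atan2(-465.3, 344.4) = 306.5°.

F ≈ 579 N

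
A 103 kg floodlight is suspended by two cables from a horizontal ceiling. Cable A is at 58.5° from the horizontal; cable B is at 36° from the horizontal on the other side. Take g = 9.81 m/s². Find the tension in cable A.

T_A ≈ 820 N

Weight W = 103 × 9.81 = 1010 N acts straight down.
Horizontal: T_A cos 58.5° = T_B cos 36°  →  T_B = 0.6458 T_A.
Vertical: T_A sin 58.5° + T_B sin 36° = 1010.
Substituting the horizontal relation into the vertical equation gives 1.232 T_A = 1010, so T_A = 820 N.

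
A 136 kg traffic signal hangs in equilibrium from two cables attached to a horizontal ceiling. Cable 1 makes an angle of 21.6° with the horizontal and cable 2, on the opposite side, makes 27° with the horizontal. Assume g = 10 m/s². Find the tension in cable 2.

T_2 ≈ 1690 N

Weight W = 136 × 10 = 1360 N acts straight down.
Horizontal: T_1 cos 21.6° = T_2 cos 27°  →  T_1 = 0.9583 T_2.
Vertical: T_1 sin 21.6° + T_2 sin 27° = 1360.
Substituting the horizontal relation into the vertical equation gives 0.8068 T_2 = 1360, so T_2 = 1686 N.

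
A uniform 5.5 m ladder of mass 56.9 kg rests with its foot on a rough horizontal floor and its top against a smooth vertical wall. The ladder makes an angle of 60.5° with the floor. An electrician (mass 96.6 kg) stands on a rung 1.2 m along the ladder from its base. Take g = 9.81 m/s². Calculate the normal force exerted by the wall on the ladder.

N_wall ≈ 275 N

Torques about the foot: N_wall · 5.5 sin 60.5° = 56.9×9.81×2.75 cos 60.5° + 96.6×9.81×1.2 cos 60.5° → N_wall = 274.88 N.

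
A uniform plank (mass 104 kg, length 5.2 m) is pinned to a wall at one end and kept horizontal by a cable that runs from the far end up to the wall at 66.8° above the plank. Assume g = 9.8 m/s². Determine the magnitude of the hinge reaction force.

Take torques about the hinge: T sin 66.8° · 5.2 = 104×9.8×2.6 = 2649.9 N·m.
So T = 2649.9 / (0.9191 × 5.2) = 554.43 N.
ΣF_x = 0: H_x = T cos 66.8° = 218.41 N.
ΣF_y = 0: H_y = (104×9.8) − T sin 66.8° = 1019.2 − 509.6 = 509.6 N.
|H| = √(H_x² + H_y²) = √((218.41)² + (509.6)²) = 554.43 N.

|H| ≈ 554 N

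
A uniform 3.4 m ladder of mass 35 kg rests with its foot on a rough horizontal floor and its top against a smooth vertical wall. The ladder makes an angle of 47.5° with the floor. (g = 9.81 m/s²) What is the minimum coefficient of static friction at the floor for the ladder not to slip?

ΣF_y = 0: N_floor = 35×9.81 = 343.35 N.
Torques about the foot: N_wall · 3.4 sin 47.5° = 35×9.81×1.7 cos 47.5° → N_wall = 157.31 N.
ΣF_x = 0: f_floor = N_wall = 157.31 N.
μ_min = f_floor / N_floor = 157.31 / 343.35 = 0.4582.

μ_min ≈ 0.458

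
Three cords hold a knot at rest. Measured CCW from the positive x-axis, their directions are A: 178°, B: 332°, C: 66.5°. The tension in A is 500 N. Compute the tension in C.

Resolve: ΣF_x = 500 cos 178° + T_B cos 332° + T_C cos 66.5° = 0.
        ΣF_y = 500 sin 178° + T_B sin 332° + T_C sin 66.5° = 0.
The known terms sum to (-499.7, 17.45) N, so 0.8829 T_B + 0.3987 T_C = 499.7 and -0.4695 T_B + 0.9171 T_C = -17.45.
Solving simultaneously: T_B = 466.6 N, T_C = 219.9 N.

T_C ≈ 220 N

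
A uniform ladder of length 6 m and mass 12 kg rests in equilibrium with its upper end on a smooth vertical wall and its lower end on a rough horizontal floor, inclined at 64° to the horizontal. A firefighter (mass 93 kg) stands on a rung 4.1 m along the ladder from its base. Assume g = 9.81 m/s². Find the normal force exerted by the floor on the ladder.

N_floor ≈ 1030 N

ΣF_y = 0: N_floor = 12×9.81 + 93×9.81 = 1030 N.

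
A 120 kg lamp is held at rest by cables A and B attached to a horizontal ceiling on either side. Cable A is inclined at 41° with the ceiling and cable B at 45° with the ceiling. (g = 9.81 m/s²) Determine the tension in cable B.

Weight W = 120 × 9.81 = 1177 N acts straight down.
Horizontal: T_A cos 41° = T_B cos 45°  →  T_A = 0.9369 T_B.
Vertical: T_A sin 41° + T_B sin 45° = 1177.
Substituting the horizontal relation into the vertical equation gives 1.322 T_B = 1177, so T_B = 890.6 N.

T_B ≈ 891 N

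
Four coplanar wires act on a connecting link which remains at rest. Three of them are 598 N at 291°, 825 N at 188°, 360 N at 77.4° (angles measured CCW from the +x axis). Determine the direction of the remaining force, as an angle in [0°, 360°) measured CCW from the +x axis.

Sum the known components: ΣF_x = -524.1 N, ΣF_y = -321.8 N.
For equilibrium the remaining force must supply (−ΣF_x, −ΣF_y) = (524.1, 321.8) N.
Magnitude = √((524.1)² + (321.8)²) = 615 N; direction = atan2(321.8, 524.1) = 31.5°.

θ ≈ 31.5°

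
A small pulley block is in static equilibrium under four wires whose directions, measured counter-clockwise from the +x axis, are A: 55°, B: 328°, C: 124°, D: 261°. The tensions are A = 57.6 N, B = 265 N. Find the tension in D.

T_D ≈ 237 N

Resolve: ΣF_x = 57.6 cos 55° + 265 cos 328° + T_C cos 124° + T_D cos 261° = 0.
        ΣF_y = 57.6 sin 55° + 265 sin 328° + T_C sin 124° + T_D sin 261° = 0.
The known terms sum to (257.8, -93.25) N, so -0.5592 T_C − 0.1564 T_D = -257.8 and 0.8290 T_C − 0.9877 T_D = 93.25.
Solving simultaneously: T_C = 394.7 N, T_D = 236.9 N.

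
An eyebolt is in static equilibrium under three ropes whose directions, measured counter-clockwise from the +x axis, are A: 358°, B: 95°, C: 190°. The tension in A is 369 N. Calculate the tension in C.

T_C ≈ 368 N

Resolve: ΣF_x = 369 cos 358° + T_B cos 95° + T_C cos 190° = 0.
        ΣF_y = 369 sin 358° + T_B sin 95° + T_C sin 190° = 0.
The known terms sum to (368.8, -12.88) N, so -0.0872 T_B − 0.9848 T_C = -368.8 and 0.9962 T_B − 0.1736 T_C = 12.88.
Solving simultaneously: T_B = 77.01 N, T_C = 367.6 N.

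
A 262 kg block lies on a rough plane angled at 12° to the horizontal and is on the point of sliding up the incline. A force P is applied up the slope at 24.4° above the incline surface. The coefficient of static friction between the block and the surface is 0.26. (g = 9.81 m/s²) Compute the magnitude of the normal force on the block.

N ≈ 2030 N

On the verge of sliding up the incline, friction equals μN and acts down the slope.
Perpendicular: N + P sin 24.4° = W cos 12° = 2514 N.
Along incline: P cos 24.4° = W sin 12° + μN  with W sin 12° = 534.4 N.
Solving the pair for P and N: P = 1167 N, N = 2032 N (and f = μN = 528.3 N).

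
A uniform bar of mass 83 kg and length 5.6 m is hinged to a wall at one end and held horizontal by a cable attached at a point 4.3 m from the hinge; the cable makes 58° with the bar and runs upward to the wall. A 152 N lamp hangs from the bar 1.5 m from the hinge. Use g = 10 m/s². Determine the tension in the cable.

T ≈ 700 N

Take torques about the hinge: T sin 58° · 4.3 = 83×10×2.8 + 152×1.5 = 2552 N·m.
So T = 2552 / (0.8480 × 4.3) = 699.83 N.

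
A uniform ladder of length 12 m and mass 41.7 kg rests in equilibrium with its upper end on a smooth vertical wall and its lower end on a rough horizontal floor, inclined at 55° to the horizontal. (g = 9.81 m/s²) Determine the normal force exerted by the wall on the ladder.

Torques about the foot: N_wall · 12 sin 55° = 41.7×9.81×6 cos 55° → N_wall = 143.22 N.

N_wall ≈ 143 N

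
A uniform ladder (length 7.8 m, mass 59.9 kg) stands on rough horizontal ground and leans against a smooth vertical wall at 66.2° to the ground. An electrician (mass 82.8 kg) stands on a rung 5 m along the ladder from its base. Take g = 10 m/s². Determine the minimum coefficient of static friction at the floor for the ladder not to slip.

ΣF_y = 0: N_floor = 59.9×10 + 82.8×10 = 1427 N.
Torques about the foot: N_wall · 7.8 sin 66.2° = 59.9×10×3.9 cos 66.2° + 82.8×10×5 cos 66.2° → N_wall = 366.19 N.
ΣF_x = 0: f_floor = N_wall = 366.19 N.
μ_min = f_floor / N_floor = 366.19 / 1427 = 0.2566.

μ_min ≈ 0.257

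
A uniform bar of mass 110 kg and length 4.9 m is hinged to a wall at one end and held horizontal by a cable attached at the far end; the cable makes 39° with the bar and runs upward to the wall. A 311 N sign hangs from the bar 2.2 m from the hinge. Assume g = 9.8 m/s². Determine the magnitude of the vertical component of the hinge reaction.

Take torques about the hinge: T sin 39° · 4.9 = 110×9.8×2.45 + 311×2.2 = 3325.3 N·m.
So T = 3325.3 / (0.6293 × 4.9) = 1078.4 N.
ΣF_y = 0: H_y = (110×9.8 + 311) − T sin 39° = 1389 − 678.63 = 710.37 N.

|H_y| ≈ 710 N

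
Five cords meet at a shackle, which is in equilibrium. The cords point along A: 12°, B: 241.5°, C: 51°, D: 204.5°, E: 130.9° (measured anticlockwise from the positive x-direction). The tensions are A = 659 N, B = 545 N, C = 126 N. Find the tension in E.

T_E ≈ 432 N

Resolve: ΣF_x = 659 cos 12° + 545 cos 241.5° + 126 cos 51° + T_D cos 204.5° + T_E cos 130.9° = 0.
        ΣF_y = 659 sin 12° + 545 sin 241.5° + 126 sin 51° + T_D sin 204.5° + T_E sin 130.9° = 0.
The known terms sum to (463.8, -244) N, so -0.9100 T_D − 0.6547 T_E = -463.8 and -0.4147 T_D + 0.7559 T_E = 244.
Solving simultaneously: T_D = 198.9 N, T_E = 432 N.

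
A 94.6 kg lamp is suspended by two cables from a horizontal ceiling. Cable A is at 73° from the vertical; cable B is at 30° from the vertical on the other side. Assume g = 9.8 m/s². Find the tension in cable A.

T_A ≈ 476 N

Angles from the horizontal: cable A is 90° − 73° = 17°, cable B is 90° − 30° = 60°.
Weight W = 94.6 × 9.8 = 927.1 N acts straight down.
Horizontal: T_A cos 17° = T_B cos 60°  →  T_B = 1.913 T_A.
Vertical: T_A sin 17° + T_B sin 60° = 927.1.
Substituting the horizontal relation into the vertical equation gives 1.949 T_A = 927.1, so T_A = 475.7 N.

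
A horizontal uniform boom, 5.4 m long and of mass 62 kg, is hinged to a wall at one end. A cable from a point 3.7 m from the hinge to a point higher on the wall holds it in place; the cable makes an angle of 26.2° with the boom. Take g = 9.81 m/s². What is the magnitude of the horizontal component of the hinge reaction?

H_x ≈ 902 N

Take torques about the hinge: T sin 26.2° · 3.7 = 62×9.81×2.7 = 1642.2 N·m.
So T = 1642.2 / (0.4415 × 3.7) = 1005.3 N.
ΣF_x = 0: H_x = T cos 26.2° = 901.99 N.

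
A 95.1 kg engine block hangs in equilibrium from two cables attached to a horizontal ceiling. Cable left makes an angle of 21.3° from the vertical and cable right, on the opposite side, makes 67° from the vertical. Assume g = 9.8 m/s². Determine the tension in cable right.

Angles from the horizontal: cable left is 90° − 21.3° = 68.7°, cable right is 90° − 67° = 23°.
Weight W = 95.1 × 9.8 = 932 N acts straight down.
Horizontal: T_left cos 68.7° = T_right cos 23°  →  T_left = 2.534 T_right.
Vertical: T_left sin 68.7° + T_right sin 23° = 932.
Substituting the horizontal relation into the vertical equation gives 2.752 T_right = 932, so T_right = 338.7 N.

T_right ≈ 339 N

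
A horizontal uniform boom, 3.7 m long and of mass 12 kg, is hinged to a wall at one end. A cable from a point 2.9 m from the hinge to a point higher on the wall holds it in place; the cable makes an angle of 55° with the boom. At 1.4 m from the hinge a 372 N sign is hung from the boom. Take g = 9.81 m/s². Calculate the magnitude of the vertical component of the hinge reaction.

|H_y| ≈ 235 N

Take torques about the hinge: T sin 55° · 2.9 = 12×9.81×1.85 + 372×1.4 = 738.58 N·m.
So T = 738.58 / (0.8192 × 2.9) = 310.91 N.
ΣF_y = 0: H_y = (12×9.81 + 372) − T sin 55° = 489.72 − 254.68 = 235.04 N.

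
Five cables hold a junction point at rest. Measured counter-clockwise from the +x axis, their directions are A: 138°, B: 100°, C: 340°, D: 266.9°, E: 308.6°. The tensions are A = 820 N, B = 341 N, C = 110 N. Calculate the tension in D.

Resolve: ΣF_x = 820 cos 138° + 341 cos 100° + 110 cos 340° + T_D cos 266.9° + T_E cos 308.6° = 0.
        ΣF_y = 820 sin 138° + 341 sin 100° + 110 sin 340° + T_D sin 266.9° + T_E sin 308.6° = 0.
The known terms sum to (-565.2, 846.9) N, so -0.0541 T_D + 0.6239 T_E = 565.2 and -0.9985 T_D − 0.7815 T_E = -846.9.
Solving simultaneously: T_D = 130.2 N, T_E = 917.3 N.

T_D ≈ 130 N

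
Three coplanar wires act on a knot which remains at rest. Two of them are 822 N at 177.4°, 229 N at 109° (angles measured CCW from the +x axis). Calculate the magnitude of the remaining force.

Sum the known components: ΣF_x = -895.7 N, ΣF_y = 253.8 N.
For equilibrium the remaining force must supply (−ΣF_x, −ΣF_y) = (895.7, -253.8) N.
Magnitude = √((895.7)² + (-253.8)²) = 931 N; direction = atan2(-253.8, 895.7) = 344.2°.

F ≈ 931 N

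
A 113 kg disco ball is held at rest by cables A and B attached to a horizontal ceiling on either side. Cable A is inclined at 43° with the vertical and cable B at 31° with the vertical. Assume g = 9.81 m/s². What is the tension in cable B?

T_B ≈ 786 N

Angles from the horizontal: cable A is 90° − 43° = 47°, cable B is 90° − 31° = 59°.
Weight W = 113 × 9.81 = 1109 N acts straight down.
Horizontal: T_A cos 47° = T_B cos 59°  →  T_A = 0.7552 T_B.
Vertical: T_A sin 47° + T_B sin 59° = 1109.
Substituting the horizontal relation into the vertical equation gives 1.409 T_B = 1109, so T_B = 786.5 N.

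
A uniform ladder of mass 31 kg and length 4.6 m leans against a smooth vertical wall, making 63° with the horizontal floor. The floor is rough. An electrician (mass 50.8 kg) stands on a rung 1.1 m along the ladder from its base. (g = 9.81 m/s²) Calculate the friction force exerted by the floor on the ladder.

Torques about the foot: N_wall · 4.6 sin 63° = 31×9.81×2.3 cos 63° + 50.8×9.81×1.1 cos 63° → N_wall = 138.2 N.
ΣF_x = 0: f_floor = N_wall = 138.2 N.

f ≈ 138 N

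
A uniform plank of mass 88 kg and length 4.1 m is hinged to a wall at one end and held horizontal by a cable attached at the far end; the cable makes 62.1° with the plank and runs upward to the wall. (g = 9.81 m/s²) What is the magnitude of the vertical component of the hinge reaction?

Take torques about the hinge: T sin 62.1° · 4.1 = 88×9.81×2.05 = 1769.7 N·m.
So T = 1769.7 / (0.8838 × 4.1) = 488.41 N.
ΣF_y = 0: H_y = (88×9.81) − T sin 62.1° = 863.28 − 431.64 = 431.64 N.

|H_y| ≈ 432 N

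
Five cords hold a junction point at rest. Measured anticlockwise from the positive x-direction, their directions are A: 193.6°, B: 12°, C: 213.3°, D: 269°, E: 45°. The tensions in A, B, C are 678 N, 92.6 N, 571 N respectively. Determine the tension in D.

Resolve: ΣF_x = 678 cos 193.6° + 92.6 cos 12° + 571 cos 213.3° + T_D cos 269° + T_E cos 45° = 0.
        ΣF_y = 678 sin 193.6° + 92.6 sin 12° + 571 sin 213.3° + T_D sin 269° + T_E sin 45° = 0.
The known terms sum to (-1046, -453.7) N, so -0.0175 T_D + 0.7071 T_E = 1046 and -0.9998 T_D + 0.7071 T_E = 453.7.
Solving simultaneously: T_D = 602.6 N, T_E = 1494 N.

T_D ≈ 603 N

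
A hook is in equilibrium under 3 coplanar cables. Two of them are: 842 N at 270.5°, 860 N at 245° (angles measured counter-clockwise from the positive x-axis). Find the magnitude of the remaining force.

F ≈ 1660 N

Sum the known components: ΣF_x = -356.1 N, ΣF_y = -1621 N.
For equilibrium the remaining force must supply (−ΣF_x, −ΣF_y) = (356.1, 1621) N.
Magnitude = √((356.1)² + (1621)²) = 1660 N; direction = atan2(1621, 356.1) = 77.6°.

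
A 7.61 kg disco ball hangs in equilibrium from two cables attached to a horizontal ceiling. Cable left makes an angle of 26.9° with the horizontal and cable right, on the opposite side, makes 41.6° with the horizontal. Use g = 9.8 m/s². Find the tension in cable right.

T_right ≈ 71.5 N

Weight W = 7.61 × 9.8 = 74.58 N acts straight down.
Horizontal: T_left cos 26.9° = T_right cos 41.6°  →  T_left = 0.8385 T_right.
Vertical: T_left sin 26.9° + T_right sin 41.6° = 74.58.
Substituting the horizontal relation into the vertical equation gives 1.043 T_right = 74.58, so T_right = 71.48 N.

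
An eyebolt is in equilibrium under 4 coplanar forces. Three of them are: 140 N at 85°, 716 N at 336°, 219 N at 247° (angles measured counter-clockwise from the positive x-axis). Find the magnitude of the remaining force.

Sum the known components: ΣF_x = 580.7 N, ΣF_y = -353.3 N.
For equilibrium the remaining force must supply (−ΣF_x, −ΣF_y) = (-580.7, 353.3) N.
Magnitude = √((-580.7)² + (353.3)²) = 679.8 N; direction = atan2(353.3, -580.7) = 148.7°.

F ≈ 680 N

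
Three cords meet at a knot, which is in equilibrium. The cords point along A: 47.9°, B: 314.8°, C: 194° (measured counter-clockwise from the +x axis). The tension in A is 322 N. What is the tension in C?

Resolve: ΣF_x = 322 cos 47.9° + T_B cos 314.8° + T_C cos 194° = 0.
        ΣF_y = 322 sin 47.9° + T_B sin 314.8° + T_C sin 194° = 0.
The known terms sum to (215.9, 238.9) N, so 0.7046 T_B − 0.9703 T_C = -215.9 and -0.7096 T_B − 0.2419 T_C = -238.9.
Solving simultaneously: T_B = 209.1 N, T_C = 374.3 N.

T_C ≈ 374 N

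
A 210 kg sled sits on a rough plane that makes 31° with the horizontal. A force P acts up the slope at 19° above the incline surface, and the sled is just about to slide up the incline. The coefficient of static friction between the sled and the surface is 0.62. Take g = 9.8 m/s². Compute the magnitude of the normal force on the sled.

On the verge of sliding up the incline, friction equals μN and acts down the slope.
Perpendicular: N + P sin 19° = W cos 31° = 1764 N.
Along incline: P cos 19° = W sin 31° + μN  with W sin 31° = 1060 N.
Solving the pair for P and N: P = 1877 N, N = 1153 N (and f = μN = 714.8 N).

N ≈ 1150 N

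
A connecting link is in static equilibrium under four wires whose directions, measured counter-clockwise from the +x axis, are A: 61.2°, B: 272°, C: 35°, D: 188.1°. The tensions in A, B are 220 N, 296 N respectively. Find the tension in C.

T_C ≈ 262 N

Resolve: ΣF_x = 220 cos 61.2° + 296 cos 272° + T_C cos 35° + T_D cos 188.1° = 0.
        ΣF_y = 220 sin 61.2° + 296 sin 272° + T_C sin 35° + T_D sin 188.1° = 0.
The known terms sum to (116.3, -103) N, so 0.8192 T_C − 0.9900 T_D = -116.3 and 0.5736 T_C − 0.1409 T_D = 103.
Solving simultaneously: T_C = 261.7 N, T_D = 334 N.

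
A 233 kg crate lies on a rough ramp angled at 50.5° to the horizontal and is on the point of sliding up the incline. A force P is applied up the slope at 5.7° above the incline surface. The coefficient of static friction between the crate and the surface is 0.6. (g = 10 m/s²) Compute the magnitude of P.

On the verge of sliding up the incline, friction equals μN and acts down the slope.
Perpendicular: N + P sin 5.7° = W cos 50.5° = 1482 N.
Along incline: P cos 5.7° = W sin 50.5° + μN  with W sin 50.5° = 1798 N.
Solving the pair for P and N: P = 2548 N, N = 1229 N (and f = μN = 737.4 N).

P ≈ 2550 N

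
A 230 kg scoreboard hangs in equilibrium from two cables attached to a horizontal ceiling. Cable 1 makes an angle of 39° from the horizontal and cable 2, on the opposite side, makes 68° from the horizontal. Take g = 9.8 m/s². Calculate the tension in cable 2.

Weight W = 230 × 9.8 = 2254 N acts straight down.
Horizontal: T_1 cos 39° = T_2 cos 68°  →  T_1 = 0.482 T_2.
Vertical: T_1 sin 39° + T_2 sin 68° = 2254.
Substituting the horizontal relation into the vertical equation gives 1.231 T_2 = 2254, so T_2 = 1832 N.

T_2 ≈ 1830 N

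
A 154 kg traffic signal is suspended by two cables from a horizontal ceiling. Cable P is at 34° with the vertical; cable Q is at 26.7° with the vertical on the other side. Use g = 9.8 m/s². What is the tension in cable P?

T_P ≈ 778 N

Angles from the horizontal: cable P is 90° − 34° = 56°, cable Q is 90° − 26.7° = 63.3°.
Weight W = 154 × 9.8 = 1509 N acts straight down.
Horizontal: T_P cos 56° = T_Q cos 63.3°  →  T_Q = 1.245 T_P.
Vertical: T_P sin 56° + T_Q sin 63.3° = 1509.
Substituting the horizontal relation into the vertical equation gives 1.941 T_P = 1509, so T_P = 777.6 N.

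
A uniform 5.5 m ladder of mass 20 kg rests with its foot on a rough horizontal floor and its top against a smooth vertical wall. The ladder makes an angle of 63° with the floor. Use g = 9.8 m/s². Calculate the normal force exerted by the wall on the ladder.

Torques about the foot: N_wall · 5.5 sin 63° = 20×9.8×2.75 cos 63° → N_wall = 49.933 N.

N_wall ≈ 49.9 N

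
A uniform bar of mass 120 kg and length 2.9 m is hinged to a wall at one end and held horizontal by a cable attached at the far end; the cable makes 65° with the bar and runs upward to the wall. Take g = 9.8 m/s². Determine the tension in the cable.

Take torques about the hinge: T sin 65° · 2.9 = 120×9.8×1.45 = 1705.2 N·m.
So T = 1705.2 / (0.9063 × 2.9) = 648.79 N.

T ≈ 649 N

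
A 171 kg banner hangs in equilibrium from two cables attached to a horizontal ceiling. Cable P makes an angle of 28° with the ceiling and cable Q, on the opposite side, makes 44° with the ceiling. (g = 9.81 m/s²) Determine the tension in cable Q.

Weight W = 171 × 9.81 = 1678 N acts straight down.
Horizontal: T_P cos 28° = T_Q cos 44°  →  T_P = 0.8147 T_Q.
Vertical: T_P sin 28° + T_Q sin 44° = 1678.
Substituting the horizontal relation into the vertical equation gives 1.077 T_Q = 1678, so T_Q = 1557 N.

T_Q ≈ 1560 N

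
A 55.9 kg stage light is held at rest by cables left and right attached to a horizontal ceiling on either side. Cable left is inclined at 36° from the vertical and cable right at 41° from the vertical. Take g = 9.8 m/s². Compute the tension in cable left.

T_left ≈ 369 N

Angles from the horizontal: cable left is 90° − 36° = 54°, cable right is 90° − 41° = 49°.
Weight W = 55.9 × 9.8 = 547.8 N acts straight down.
Horizontal: T_left cos 54° = T_right cos 49°  →  T_right = 0.8959 T_left.
Vertical: T_left sin 54° + T_right sin 49° = 547.8.
Substituting the horizontal relation into the vertical equation gives 1.485 T_left = 547.8, so T_left = 368.9 N.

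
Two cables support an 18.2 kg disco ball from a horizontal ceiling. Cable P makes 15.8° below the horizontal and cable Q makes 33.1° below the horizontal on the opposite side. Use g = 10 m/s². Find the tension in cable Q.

Weight W = 18.2 × 10 = 182 N acts straight down.
Horizontal: T_P cos 15.8° = T_Q cos 33.1°  →  T_P = 0.8706 T_Q.
Vertical: T_P sin 15.8° + T_Q sin 33.1° = 182.
Substituting the horizontal relation into the vertical equation gives 0.7832 T_Q = 182, so T_Q = 232.4 N.

T_Q ≈ 232 N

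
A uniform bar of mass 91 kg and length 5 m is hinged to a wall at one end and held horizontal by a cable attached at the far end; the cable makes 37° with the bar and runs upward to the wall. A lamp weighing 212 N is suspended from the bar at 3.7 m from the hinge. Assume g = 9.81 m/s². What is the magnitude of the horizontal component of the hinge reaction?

Take torques about the hinge: T sin 37° · 5 = 91×9.81×2.5 + 212×3.7 = 3016.2 N·m.
So T = 3016.2 / (0.6018 × 5) = 1002.4 N.
ΣF_x = 0: H_x = T cos 37° = 800.52 N.

H_x ≈ 801 N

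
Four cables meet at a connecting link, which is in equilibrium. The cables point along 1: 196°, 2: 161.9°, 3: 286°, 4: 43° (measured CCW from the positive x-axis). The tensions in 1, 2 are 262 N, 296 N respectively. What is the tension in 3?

Resolve: ΣF_x = 262 cos 196° + 296 cos 161.9° + T_3 cos 286° + T_4 cos 43° = 0.
        ΣF_y = 262 sin 196° + 296 sin 161.9° + T_3 sin 286° + T_4 sin 43° = 0.
The known terms sum to (-533.2, 19.74) N, so 0.2756 T_3 + 0.7314 T_4 = 533.2 and -0.9613 T_3 + 0.6820 T_4 = -19.74.
Solving simultaneously: T_3 = 424.3 N, T_4 = 569.1 N.

T_3 ≈ 424 N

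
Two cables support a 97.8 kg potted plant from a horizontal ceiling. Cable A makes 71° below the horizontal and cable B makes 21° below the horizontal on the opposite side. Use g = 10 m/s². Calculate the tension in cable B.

Weight W = 97.8 × 10 = 978 N acts straight down.
Horizontal: T_A cos 71° = T_B cos 21°  →  T_A = 2.868 T_B.
Vertical: T_A sin 71° + T_B sin 21° = 978.
Substituting the horizontal relation into the vertical equation gives 3.07 T_B = 978, so T_B = 318.6 N.

T_B ≈ 319 N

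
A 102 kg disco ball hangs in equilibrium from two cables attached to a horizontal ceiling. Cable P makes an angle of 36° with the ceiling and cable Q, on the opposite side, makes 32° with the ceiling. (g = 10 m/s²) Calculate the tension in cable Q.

Weight W = 102 × 10 = 1020 N acts straight down.
Horizontal: T_P cos 36° = T_Q cos 32°  →  T_P = 1.048 T_Q.
Vertical: T_P sin 36° + T_Q sin 32° = 1020.
Substituting the horizontal relation into the vertical equation gives 1.146 T_Q = 1020, so T_Q = 890 N.

T_Q ≈ 890 N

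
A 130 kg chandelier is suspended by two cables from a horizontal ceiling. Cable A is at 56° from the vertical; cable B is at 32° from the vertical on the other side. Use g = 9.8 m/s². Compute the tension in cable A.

Angles from the horizontal: cable A is 90° − 56° = 34°, cable B is 90° − 32° = 58°.
Weight W = 130 × 9.8 = 1274 N acts straight down.
Horizontal: T_A cos 34° = T_B cos 58°  →  T_B = 1.564 T_A.
Vertical: T_A sin 34° + T_B sin 58° = 1274.
Substituting the horizontal relation into the vertical equation gives 1.886 T_A = 1274, so T_A = 675.5 N.

T_A ≈ 676 N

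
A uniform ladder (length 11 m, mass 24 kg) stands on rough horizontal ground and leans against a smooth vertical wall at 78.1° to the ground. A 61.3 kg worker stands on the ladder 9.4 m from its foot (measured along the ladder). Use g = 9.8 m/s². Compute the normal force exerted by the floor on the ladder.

ΣF_y = 0: N_floor = 24×9.8 + 61.3×9.8 = 835.94 N.

N_floor ≈ 836 N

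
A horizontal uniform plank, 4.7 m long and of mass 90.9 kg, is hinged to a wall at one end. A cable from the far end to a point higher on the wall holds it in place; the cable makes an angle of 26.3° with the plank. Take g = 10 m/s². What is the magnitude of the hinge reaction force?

|H| ≈ 1030 N

Take torques about the hinge: T sin 26.3° · 4.7 = 90.9×10×2.35 = 2136.2 N·m.
So T = 2136.2 / (0.4431 × 4.7) = 1025.8 N.
ΣF_x = 0: H_x = T cos 26.3° = 919.61 N.
ΣF_y = 0: H_y = (90.9×10) − T sin 26.3° = 909 − 454.5 = 454.5 N.
|H| = √(H_x² + H_y²) = √((919.61)² + (454.5)²) = 1025.8 N.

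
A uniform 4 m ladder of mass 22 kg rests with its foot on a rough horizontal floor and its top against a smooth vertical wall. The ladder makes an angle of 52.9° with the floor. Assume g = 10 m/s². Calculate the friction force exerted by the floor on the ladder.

Torques about the foot: N_wall · 4 sin 52.9° = 22×10×2 cos 52.9° → N_wall = 83.192 N.
ΣF_x = 0: f_floor = N_wall = 83.192 N.

f ≈ 83.2 N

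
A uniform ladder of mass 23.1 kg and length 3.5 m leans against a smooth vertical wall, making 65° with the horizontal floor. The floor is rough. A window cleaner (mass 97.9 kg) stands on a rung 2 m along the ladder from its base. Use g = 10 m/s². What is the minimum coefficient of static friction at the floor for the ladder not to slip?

μ_min ≈ 0.260

ΣF_y = 0: N_floor = 23.1×10 + 97.9×10 = 1210 N.
Torques about the foot: N_wall · 3.5 sin 65° = 23.1×10×1.75 cos 65° + 97.9×10×2 cos 65° → N_wall = 314.72 N.
ΣF_x = 0: f_floor = N_wall = 314.72 N.
μ_min = f_floor / N_floor = 314.72 / 1210 = 0.2601.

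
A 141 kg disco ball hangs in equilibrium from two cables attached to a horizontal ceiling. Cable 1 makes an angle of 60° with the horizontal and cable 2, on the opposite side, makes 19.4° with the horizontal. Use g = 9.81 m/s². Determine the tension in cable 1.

Weight W = 141 × 9.81 = 1383 N acts straight down.
Horizontal: T_1 cos 60° = T_2 cos 19.4°  →  T_2 = 0.5301 T_1.
Vertical: T_1 sin 60° + T_2 sin 19.4° = 1383.
Substituting the horizontal relation into the vertical equation gives 1.042 T_1 = 1383, so T_1 = 1327 N.

T_1 ≈ 1330 N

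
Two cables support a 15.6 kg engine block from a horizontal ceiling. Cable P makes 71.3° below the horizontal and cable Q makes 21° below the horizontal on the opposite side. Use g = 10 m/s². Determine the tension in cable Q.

T_Q ≈ 50.1 N

Weight W = 15.6 × 10 = 156 N acts straight down.
Horizontal: T_P cos 71.3° = T_Q cos 21°  →  T_P = 2.912 T_Q.
Vertical: T_P sin 71.3° + T_Q sin 21° = 156.
Substituting the horizontal relation into the vertical equation gives 3.117 T_Q = 156, so T_Q = 50.06 N.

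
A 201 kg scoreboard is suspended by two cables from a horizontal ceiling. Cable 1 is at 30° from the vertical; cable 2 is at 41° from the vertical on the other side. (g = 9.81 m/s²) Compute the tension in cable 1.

T_1 ≈ 1370 N

Angles from the horizontal: cable 1 is 90° − 30° = 60°, cable 2 is 90° − 41° = 49°.
Weight W = 201 × 9.81 = 1972 N acts straight down.
Horizontal: T_1 cos 60° = T_2 cos 49°  →  T_2 = 0.7621 T_1.
Vertical: T_1 sin 60° + T_2 sin 49° = 1972.
Substituting the horizontal relation into the vertical equation gives 1.441 T_1 = 1972, so T_1 = 1368 N.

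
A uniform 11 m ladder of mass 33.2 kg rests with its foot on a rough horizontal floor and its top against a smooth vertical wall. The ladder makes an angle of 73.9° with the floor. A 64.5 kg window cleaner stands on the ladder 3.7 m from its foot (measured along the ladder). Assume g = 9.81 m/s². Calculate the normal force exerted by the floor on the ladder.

N_floor ≈ 958 N

ΣF_y = 0: N_floor = 33.2×9.81 + 64.5×9.81 = 958.44 N.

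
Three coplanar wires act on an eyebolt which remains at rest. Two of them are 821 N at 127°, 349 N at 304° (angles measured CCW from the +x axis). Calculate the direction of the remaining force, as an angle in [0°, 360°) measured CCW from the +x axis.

θ ≈ 309°

Sum the known components: ΣF_x = -298.9 N, ΣF_y = 366.3 N.
For equilibrium the remaining force must supply (−ΣF_x, −ΣF_y) = (298.9, -366.3) N.
Magnitude = √((298.9)² + (-366.3)²) = 472.8 N; direction = atan2(-366.3, 298.9) = 309.2°.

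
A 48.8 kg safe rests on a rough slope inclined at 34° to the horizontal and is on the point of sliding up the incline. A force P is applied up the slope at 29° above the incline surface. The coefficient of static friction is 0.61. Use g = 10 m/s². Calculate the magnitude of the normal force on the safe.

On the verge of sliding up the incline, friction equals μN and acts down the slope.
Perpendicular: N + P sin 29° = W cos 34° = 404.6 N.
Along incline: P cos 29° = W sin 34° + μN  with W sin 34° = 272.9 N.
Solving the pair for P and N: P = 444 N, N = 189.3 N (and f = μN = 115.5 N).

N ≈ 189 N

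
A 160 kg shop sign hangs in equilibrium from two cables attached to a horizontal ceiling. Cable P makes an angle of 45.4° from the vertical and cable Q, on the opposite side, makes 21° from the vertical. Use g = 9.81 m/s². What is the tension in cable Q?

Angles from the horizontal: cable P is 90° − 45.4° = 44.6°, cable Q is 90° − 21° = 69°.
Weight W = 160 × 9.81 = 1570 N acts straight down.
Horizontal: T_P cos 44.6° = T_Q cos 69°  →  T_P = 0.5033 T_Q.
Vertical: T_P sin 44.6° + T_Q sin 69° = 1570.
Substituting the horizontal relation into the vertical equation gives 1.287 T_Q = 1570, so T_Q = 1220 N.

T_Q ≈ 1220 N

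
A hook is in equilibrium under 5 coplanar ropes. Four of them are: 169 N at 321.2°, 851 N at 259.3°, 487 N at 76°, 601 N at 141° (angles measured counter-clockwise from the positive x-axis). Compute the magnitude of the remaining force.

Sum the known components: ΣF_x = -375.5 N, ΣF_y = -91.34 N.
For equilibrium the remaining force must supply (−ΣF_x, −ΣF_y) = (375.5, 91.34) N.
Magnitude = √((375.5)² + (91.34)²) = 386.5 N; direction = atan2(91.34, 375.5) = 13.7°.

F ≈ 386 N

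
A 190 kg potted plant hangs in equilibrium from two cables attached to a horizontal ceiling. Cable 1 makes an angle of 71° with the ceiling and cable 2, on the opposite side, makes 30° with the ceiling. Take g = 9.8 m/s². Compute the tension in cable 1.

Weight W = 190 × 9.8 = 1862 N acts straight down.
Horizontal: T_1 cos 71° = T_2 cos 30°  →  T_2 = 0.3759 T_1.
Vertical: T_1 sin 71° + T_2 sin 30° = 1862.
Substituting the horizontal relation into the vertical equation gives 1.133 T_1 = 1862, so T_1 = 1643 N.

T_1 ≈ 1640 N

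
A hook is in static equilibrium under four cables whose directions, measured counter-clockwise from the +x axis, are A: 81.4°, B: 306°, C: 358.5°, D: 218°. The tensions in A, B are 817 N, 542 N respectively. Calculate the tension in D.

T_D ≈ 599 N

Resolve: ΣF_x = 817 cos 81.4° + 542 cos 306° + T_C cos 358.5° + T_D cos 218° = 0.
        ΣF_y = 817 sin 81.4° + 542 sin 306° + T_C sin 358.5° + T_D sin 218° = 0.
The known terms sum to (440.7, 369.3) N, so 0.9997 T_C − 0.7880 T_D = -440.7 and -0.0262 T_C − 0.6157 T_D = -369.3.
Solving simultaneously: T_C = 30.94 N, T_D = 598.6 N.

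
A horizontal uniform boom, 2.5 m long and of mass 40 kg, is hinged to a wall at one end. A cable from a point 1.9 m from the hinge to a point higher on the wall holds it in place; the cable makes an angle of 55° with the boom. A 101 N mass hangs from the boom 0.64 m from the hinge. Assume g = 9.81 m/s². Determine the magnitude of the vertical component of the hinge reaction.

Take torques about the hinge: T sin 55° · 1.9 = 40×9.81×1.25 + 101×0.64 = 555.14 N·m.
So T = 555.14 / (0.8192 × 1.9) = 356.68 N.
ΣF_y = 0: H_y = (40×9.81 + 101) − T sin 55° = 493.4 − 292.18 = 201.22 N.

|H_y| ≈ 201 N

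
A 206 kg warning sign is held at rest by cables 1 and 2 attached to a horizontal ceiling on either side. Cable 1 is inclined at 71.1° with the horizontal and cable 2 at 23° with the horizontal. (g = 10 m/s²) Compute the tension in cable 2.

Weight W = 206 × 10 = 2060 N acts straight down.
Horizontal: T_1 cos 71.1° = T_2 cos 23°  →  T_1 = 2.842 T_2.
Vertical: T_1 sin 71.1° + T_2 sin 23° = 2060.
Substituting the horizontal relation into the vertical equation gives 3.079 T_2 = 2060, so T_2 = 669 N.

T_2 ≈ 669 N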